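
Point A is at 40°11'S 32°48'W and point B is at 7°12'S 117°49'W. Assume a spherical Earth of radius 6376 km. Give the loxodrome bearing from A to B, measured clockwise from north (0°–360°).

293.4°

Δψ = ln[tan(π/4+φ₂/2)/tan(π/4+φ₁/2)] = +0.6411
Δλ = -1.4838 rad (taken the short way round)
course = atan2(Δλ, Δψ) = 293.37°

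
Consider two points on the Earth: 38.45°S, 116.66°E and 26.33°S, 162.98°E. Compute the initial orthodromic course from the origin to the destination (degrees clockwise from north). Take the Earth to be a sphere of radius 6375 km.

86.7°

θ = atan2( sin Δλ·cos φ₂ ,  cos φ₁ sin φ₂ − sin φ₁ cos φ₂ cos Δλ )
  = atan2(+0.6482, +0.0375) = 86.69°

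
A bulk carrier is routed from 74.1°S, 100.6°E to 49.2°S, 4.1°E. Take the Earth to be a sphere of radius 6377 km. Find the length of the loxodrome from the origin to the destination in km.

5513 km

Rhumb course C = atan2(Δλ, Δψ) with Δψ = ln[tan(π/4+φ₂/2)/tan(π/4+φ₁/2)] = +0.9795, Δλ = -1.6842 → C = 300.18°
d = R·|Δφ| / |cos C| = 6377·0.43459 / 0.50272 = 5513 km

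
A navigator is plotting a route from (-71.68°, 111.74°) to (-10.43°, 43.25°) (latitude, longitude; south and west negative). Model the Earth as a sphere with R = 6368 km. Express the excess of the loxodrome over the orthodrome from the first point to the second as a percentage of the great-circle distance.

3.2%

Great circle: σ = 1.2816 rad → d_gc = Rσ = 8161.1 km
Rhumb: Δφ = +1.0690, Δλ = -1.1954, Δψ = +1.6418, q = Δφ/Δψ = 0.6511 → d_rh = R√(Δφ²+q²Δλ²) = 8420.8 km
Excess = (8420.8 − 8161.1) / 8161.1 = 259.7 / 8161.1 = 3.18% ≈ 3.2%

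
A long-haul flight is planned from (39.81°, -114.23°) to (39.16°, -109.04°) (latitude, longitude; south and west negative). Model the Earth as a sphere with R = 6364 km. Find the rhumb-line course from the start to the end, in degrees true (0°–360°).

99.2°

Δψ = ln[tan(π/4+φ₂/2)/tan(π/4+φ₁/2)] = -0.0147
Δλ = +0.0906 rad (taken the short way round)
course = atan2(Δλ, Δψ) = 99.22°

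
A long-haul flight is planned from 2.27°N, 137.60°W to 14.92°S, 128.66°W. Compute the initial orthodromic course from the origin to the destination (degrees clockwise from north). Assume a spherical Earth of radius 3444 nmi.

θ = atan2( sin Δλ·cos φ₂ ,  cos φ₁ sin φ₂ − sin φ₁ cos φ₂ cos Δλ )
  = atan2(+0.1502, -0.2951) = 153.03°

153.0°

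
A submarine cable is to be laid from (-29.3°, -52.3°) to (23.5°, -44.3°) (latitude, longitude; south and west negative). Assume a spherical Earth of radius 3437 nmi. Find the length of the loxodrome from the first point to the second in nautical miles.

3201 nmi

Δψ = ln[tan(π/4+φ₂/2)/tan(π/4+φ₁/2)] = +0.9574;  Δφ = +0.9215 rad,  Δλ = +0.1396 rad
q = Δφ/Δψ = 0.9625
d = R·√(Δφ² + q²Δλ²) = 3437·0.93128 = 3201 nmi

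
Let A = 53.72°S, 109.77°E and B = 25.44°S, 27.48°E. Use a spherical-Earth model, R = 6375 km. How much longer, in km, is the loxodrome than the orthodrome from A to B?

Great circle: cos σ = sin φ₁ sin φ₂ + cos φ₁ cos φ₂ cos Δλ,  σ = 1.1396 rad → d_gc = 7264.8 km
Rhumb line: Δψ = +0.6565, q = Δφ/Δψ = 0.7518, d_rh = R√(Δφ²+q²Δλ²) = 7568.6 km
Excess = 7568.6 − 7264.8 = 303.8 ≈ 304 km

304 km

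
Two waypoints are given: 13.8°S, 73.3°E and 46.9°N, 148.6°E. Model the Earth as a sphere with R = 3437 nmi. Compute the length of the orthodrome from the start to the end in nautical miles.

5419 nmi

cos σ = sin φ₁ sin φ₂ + cos φ₁ cos φ₂ cos Δλ
      = sin(-13.80°)sin(46.90°) + cos(-13.80°)cos(46.90°)cos(75.30°) = -0.0058
σ = 90.332° → d = Rσ = 3437·1.57658 = 5419 nmi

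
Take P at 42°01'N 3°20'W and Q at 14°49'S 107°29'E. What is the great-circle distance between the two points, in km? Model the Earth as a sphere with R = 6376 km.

Haversine: a = sin²(Δφ/2)+cos φ₁ cos φ₂ sin²(Δλ/2) = 0.71321;  σ = 2·atan2(√a,√(1−a))
σ = 115.241° → d = Rσ = 6376·2.01133 = 12824 km

12824 km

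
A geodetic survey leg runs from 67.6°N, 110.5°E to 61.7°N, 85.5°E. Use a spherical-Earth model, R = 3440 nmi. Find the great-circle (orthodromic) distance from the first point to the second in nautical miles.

727 nmi

Haversine: a = sin²(Δφ/2)+cos φ₁ cos φ₂ sin²(Δλ/2) = 0.01111;  σ = 2·atan2(√a,√(1−a))
σ = 12.102° → d = Rσ = 3440·0.21122 = 727 nmi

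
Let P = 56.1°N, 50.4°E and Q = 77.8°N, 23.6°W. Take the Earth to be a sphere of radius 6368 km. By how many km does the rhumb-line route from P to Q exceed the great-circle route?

220 km

Great circle: cos σ = sin φ₁ sin φ₂ + cos φ₁ cos φ₂ cos Δλ,  σ = 0.5666 rad → d_gc = 3607.8 km
Rhumb line: Δψ = +1.0480, q = Δφ/Δψ = 0.3614, d_rh = R√(Δφ²+q²Δλ²) = 3827.7 km
Excess = 3827.7 − 3607.8 = 219.9 ≈ 220 km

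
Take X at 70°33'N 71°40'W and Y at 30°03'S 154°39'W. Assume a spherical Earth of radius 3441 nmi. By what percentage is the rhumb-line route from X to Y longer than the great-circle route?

2.4%

Great circle: σ = 2.0230 rad → d_gc = Rσ = 6961.2 nmi
Rhumb: Δφ = -1.7558, Δλ = -1.4483, Δψ = -2.3142, q = Δφ/Δψ = 0.7587 → d_rh = R√(Δφ²+q²Δλ²) = 7127.4 nmi
Excess = (7127.4 − 6961.2) / 6961.2 = 166.2 / 6961.2 = 2.39% ≈ 2.4%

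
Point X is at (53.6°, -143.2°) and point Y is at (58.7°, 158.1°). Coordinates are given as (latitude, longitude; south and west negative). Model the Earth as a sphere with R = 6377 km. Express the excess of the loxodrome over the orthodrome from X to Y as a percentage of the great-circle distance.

3.2%

Great circle: σ = 0.5588 rad → d_gc = Rσ = 3563.2 km
Rhumb: Δφ = +0.0890, Δλ = -1.0245, Δψ = +0.1601, q = Δφ/Δψ = 0.5560 → d_rh = R√(Δφ²+q²Δλ²) = 3676.7 km
Excess = (3676.7 − 3563.2) / 3563.2 = 113.5 / 3563.2 = 3.19% ≈ 3.2%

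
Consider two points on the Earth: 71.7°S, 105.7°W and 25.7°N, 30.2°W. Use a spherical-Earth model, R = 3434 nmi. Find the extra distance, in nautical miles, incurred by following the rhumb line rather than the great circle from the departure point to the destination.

146 nmi

Great circle: cos σ = sin φ₁ sin φ₂ + cos φ₁ cos φ₂ cos Δλ,  σ = 1.9187 rad → d_gc = 6588.7 nmi
Rhumb line: Δψ = +2.2903, q = Δφ/Δψ = 0.7422, d_rh = R√(Δφ²+q²Δλ²) = 6734.9 nmi
Excess = 6734.9 − 6588.7 = 146.2 ≈ 146 nmi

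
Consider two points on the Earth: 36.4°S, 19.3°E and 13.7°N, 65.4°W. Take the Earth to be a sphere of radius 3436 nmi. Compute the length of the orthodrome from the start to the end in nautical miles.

5632 nmi

cos σ = sin φ₁ sin φ₂ + cos φ₁ cos φ₂ cos Δλ
      = sin(-36.40°)sin(13.70°) + cos(-36.40°)cos(13.70°)cos(-84.70°) = -0.0683
σ = 93.917° → d = Rσ = 3436·1.63916 = 5632 nmi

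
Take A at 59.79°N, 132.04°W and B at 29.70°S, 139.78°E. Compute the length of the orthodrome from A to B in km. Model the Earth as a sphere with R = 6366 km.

Haversine: a = sin²(Δφ/2)+cos φ₁ cos φ₂ sin²(Δλ/2) = 0.70714;  σ = 2·atan2(√a,√(1−a))
σ = 114.474° → d = Rσ = 6366·1.99796 = 12719 km

12719 km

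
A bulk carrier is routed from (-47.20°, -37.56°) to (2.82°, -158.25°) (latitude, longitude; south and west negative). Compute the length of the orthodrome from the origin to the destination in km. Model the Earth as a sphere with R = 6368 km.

12502 km

Haversine: a = sin²(Δφ/2)+cos φ₁ cos φ₂ sin²(Δλ/2) = 0.69123;  σ = 2·atan2(√a,√(1−a))
σ = 112.486° → d = Rσ = 6368·1.96325 = 12502 km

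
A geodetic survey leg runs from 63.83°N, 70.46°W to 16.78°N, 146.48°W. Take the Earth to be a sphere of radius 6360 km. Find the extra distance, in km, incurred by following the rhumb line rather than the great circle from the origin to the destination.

287 km

Great circle: cos σ = sin φ₁ sin φ₂ + cos φ₁ cos φ₂ cos Δλ,  σ = 1.2013 rad → d_gc = 7640.49 km
Rhumb line: Δψ = -1.1620, q = Δφ/Δψ = 0.7067, d_rh = R√(Δφ²+q²Δλ²) = 7927.01 km
Excess = 7927.01 − 7640.49 = 286.52 ≈ 287 km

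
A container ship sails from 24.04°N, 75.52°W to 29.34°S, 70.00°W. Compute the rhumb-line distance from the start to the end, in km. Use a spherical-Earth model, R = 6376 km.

5970 km

Rhumb course C = atan2(Δλ, Δψ) with Δψ = ln[tan(π/4+φ₂/2)/tan(π/4+φ₁/2)] = -0.9685, Δλ = +0.0963 → C = 174.32°
d = R·|Δφ| / |cos C| = 6376·0.93166 / 0.99509 = 5970 km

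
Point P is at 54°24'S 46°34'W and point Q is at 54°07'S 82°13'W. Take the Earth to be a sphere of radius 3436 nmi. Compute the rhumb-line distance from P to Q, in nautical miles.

1249 nmi

Δψ = ln[tan(π/4+φ₂/2)/tan(π/4+φ₁/2)] = +0.0085;  Δφ = +0.0049 rad,  Δλ = -0.6222 rad
q = Δφ/Δψ = 0.5841
d = R·√(Δφ² + q²Δλ²) = 3436·0.36348 = 1249 nmi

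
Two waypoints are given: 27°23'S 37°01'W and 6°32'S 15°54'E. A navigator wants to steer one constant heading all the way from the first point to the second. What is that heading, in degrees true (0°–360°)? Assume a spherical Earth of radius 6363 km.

67.5°

Δψ = ln[tan(π/4+φ₂/2)/tan(π/4+φ₁/2)] = +0.3830
Δλ = +0.9236 rad (taken the short way round)
course = atan2(Δλ, Δψ) = 67.48°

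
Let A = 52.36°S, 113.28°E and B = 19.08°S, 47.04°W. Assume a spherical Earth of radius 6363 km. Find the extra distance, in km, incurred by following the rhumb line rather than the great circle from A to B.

2678 km

Great circle: cos σ = sin φ₁ sin φ₂ + cos φ₁ cos φ₂ cos Δλ,  σ = 1.8594 rad → d_gc = 11831.2 km
Rhumb line: Δψ = +0.7371, q = Δφ/Δψ = 0.7880, d_rh = R√(Δφ²+q²Δλ²) = 14509.3 km
Excess = 14509.3 − 11831.2 = 2678.1 ≈ 2678 km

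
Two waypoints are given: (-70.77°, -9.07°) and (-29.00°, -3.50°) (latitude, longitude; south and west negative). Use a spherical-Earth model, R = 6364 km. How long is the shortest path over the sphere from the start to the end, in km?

cos σ = sin φ₁ sin φ₂ + cos φ₁ cos φ₂ cos Δλ
      = sin(-70.77°)sin(-29.00°) + cos(-70.77°)cos(-29.00°)cos(5.57°) = 0.7445
σ = 41.887° → d = Rσ = 6364·0.73106 = 4652 km

4652 km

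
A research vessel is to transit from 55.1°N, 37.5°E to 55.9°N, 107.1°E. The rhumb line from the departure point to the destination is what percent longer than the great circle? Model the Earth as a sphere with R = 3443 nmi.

4.5%

Great circle: σ = 0.6584 rad → d_gc = Rσ = 2267.0 nmi
Rhumb: Δφ = +0.0140, Δλ = +1.2147, Δψ = +0.0247, q = Δφ/Δψ = 0.5664 → d_rh = R√(Δφ²+q²Δλ²) = 2369.3 nmi
Excess = (2369.3 − 2267.0) / 2267.0 = 102.3 / 2267.0 = 4.51% ≈ 4.5%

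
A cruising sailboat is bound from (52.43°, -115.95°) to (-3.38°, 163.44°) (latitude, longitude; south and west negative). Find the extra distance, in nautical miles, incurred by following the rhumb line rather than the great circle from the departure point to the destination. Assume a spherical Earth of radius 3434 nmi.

107 nmi

Great circle: cos σ = sin φ₁ sin φ₂ + cos φ₁ cos φ₂ cos Δλ,  σ = 1.5182 rad → d_gc = 5213.5 nmi
Rhumb line: Δψ = -1.1374, q = Δφ/Δψ = 0.8564, d_rh = R√(Δφ²+q²Δλ²) = 5320.4 nmi
Excess = 5320.4 − 5213.5 = 106.9 ≈ 107 nmi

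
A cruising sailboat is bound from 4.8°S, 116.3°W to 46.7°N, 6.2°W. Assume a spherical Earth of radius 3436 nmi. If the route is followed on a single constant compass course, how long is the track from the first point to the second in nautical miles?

6649 nmi

Δψ = ln[tan(π/4+φ₂/2)/tan(π/4+φ₁/2)] = +1.0078;  Δφ = +0.8988 rad,  Δλ = +1.9216 rad
q = Δφ/Δψ = 0.8918
d = R·√(Δφ² + q²Δλ²) = 3436·1.93519 = 6649 nmi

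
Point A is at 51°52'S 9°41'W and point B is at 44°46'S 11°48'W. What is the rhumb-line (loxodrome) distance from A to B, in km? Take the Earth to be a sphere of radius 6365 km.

Δψ = ln[tan(π/4+φ₂/2)/tan(π/4+φ₁/2)] = +0.1868;  Δφ = +0.1239 rad,  Δλ = -0.0369 rad
q = Δφ/Δψ = 0.6635
d = R·√(Δφ² + q²Δλ²) = 6365·0.12632 = 804 km

804 km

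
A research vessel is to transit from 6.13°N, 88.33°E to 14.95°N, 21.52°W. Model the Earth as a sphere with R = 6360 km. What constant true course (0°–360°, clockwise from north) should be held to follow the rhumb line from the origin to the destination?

274.7°

Δψ = ln[tan(π/4+φ₂/2)/tan(π/4+φ₁/2)] = +0.1567
Δλ = -1.9172 rad (taken the short way round)
course = atan2(Δλ, Δψ) = 274.67°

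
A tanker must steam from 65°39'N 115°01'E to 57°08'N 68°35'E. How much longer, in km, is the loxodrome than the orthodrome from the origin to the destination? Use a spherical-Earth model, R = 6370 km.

56 km

Great circle: cos σ = sin φ₁ sin φ₂ + cos φ₁ cos φ₂ cos Δλ,  σ = 0.4042 rad → d_gc = 2574.6 km
Rhumb line: Δψ = -0.3127, q = Δφ/Δψ = 0.4754, d_rh = R√(Δφ²+q²Δλ²) = 2630.5 km
Excess = 2630.5 − 2574.6 = 55.9 ≈ 56 km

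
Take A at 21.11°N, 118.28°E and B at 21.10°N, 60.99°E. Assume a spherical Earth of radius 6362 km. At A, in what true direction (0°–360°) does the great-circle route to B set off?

N = sin Δλ·cos φ₂ = -0.7850;  D = cos φ₁ sin φ₂ − sin φ₁ cos φ₂ cos Δλ = +0.1543
initial course = atan2(N, D) = 281.12°

281.1°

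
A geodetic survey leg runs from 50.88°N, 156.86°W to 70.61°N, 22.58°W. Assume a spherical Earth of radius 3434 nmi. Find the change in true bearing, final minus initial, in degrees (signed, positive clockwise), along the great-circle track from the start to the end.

+129.1°

At departure: θ₁ = atan2(sin Δλ cos φ₂, cos φ₁ sin φ₂ − sin φ₁ cos φ₂ cos Δλ) = 17.05°
At arrival: θ₂ = atan2(sin Δλ cos φ₁, −cos φ₂ sin φ₁ + sin φ₂ cos φ₁ cos Δλ) = 146.13°
Δθ = θ₂ − θ₁ = +129.1°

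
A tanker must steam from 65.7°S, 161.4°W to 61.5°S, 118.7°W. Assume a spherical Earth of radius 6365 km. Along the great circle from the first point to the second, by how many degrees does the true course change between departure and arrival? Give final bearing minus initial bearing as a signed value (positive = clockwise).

-38.6°

At departure: θ₁ = atan2(sin Δλ cos φ₂, cos φ₁ sin φ₂ − sin φ₁ cos φ₂ cos Δλ) = 97.40°
At arrival: θ₂ = atan2(sin Δλ cos φ₁, −cos φ₂ sin φ₁ + sin φ₂ cos φ₁ cos Δλ) = 58.79°
Δθ = θ₂ − θ₁ = -38.6°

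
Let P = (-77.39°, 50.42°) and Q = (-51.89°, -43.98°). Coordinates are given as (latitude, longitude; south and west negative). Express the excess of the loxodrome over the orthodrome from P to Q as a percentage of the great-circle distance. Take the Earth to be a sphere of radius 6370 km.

10.0%

Great circle: σ = 0.7113 rad → d_gc = Rσ = 4531.0 km
Rhumb: Δφ = +0.4451, Δλ = -1.6476, Δψ = +1.1398, q = Δφ/Δψ = 0.3905 → d_rh = R√(Δφ²+q²Δλ²) = 4983.1 km
Excess = (4983.1 − 4531.0) / 4531.0 = 452.1 / 4531.0 = 9.98% ≈ 10.0%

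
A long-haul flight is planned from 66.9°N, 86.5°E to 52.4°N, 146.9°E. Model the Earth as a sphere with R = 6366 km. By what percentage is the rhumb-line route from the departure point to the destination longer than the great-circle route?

3.6%

Great circle: σ = 0.5605 rad → d_gc = Rσ = 3567.9 km
Rhumb: Δφ = -0.2531, Δλ = +1.0542, Δψ = -0.5103, q = Δφ/Δψ = 0.4959 → d_rh = R√(Δφ²+q²Δλ²) = 3697.5 km
Excess = (3697.5 − 3567.9) / 3567.9 = 129.6 / 3567.9 = 3.63% ≈ 3.6%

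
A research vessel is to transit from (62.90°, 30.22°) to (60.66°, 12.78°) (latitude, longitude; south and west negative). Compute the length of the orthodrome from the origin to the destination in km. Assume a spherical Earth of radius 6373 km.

947 km

Haversine: a = sin²(Δφ/2)+cos φ₁ cos φ₂ sin²(Δλ/2) = 0.00551;  σ = 2·atan2(√a,√(1−a))
σ = 8.516° → d = Rσ = 6373·0.14863 = 947 km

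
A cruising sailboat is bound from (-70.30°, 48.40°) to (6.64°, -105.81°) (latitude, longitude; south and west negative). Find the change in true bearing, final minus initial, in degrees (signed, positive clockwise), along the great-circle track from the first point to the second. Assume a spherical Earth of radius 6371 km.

Initial bearing θ₁ = atan2(sin Δλ cos φ₂, cos φ₁ sin φ₂ − sin φ₁ cos φ₂ cos Δλ) = 208.29°
Final bearing θ₂ = (initial bearing from the destination back to the start) + 180° = 350.75°
Δθ = θ₂ − θ₁ = +142.5°

+142.5°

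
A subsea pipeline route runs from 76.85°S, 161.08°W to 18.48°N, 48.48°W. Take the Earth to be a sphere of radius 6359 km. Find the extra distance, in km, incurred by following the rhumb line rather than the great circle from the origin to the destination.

Great circle: cos σ = sin φ₁ sin φ₂ + cos φ₁ cos φ₂ cos Δλ,  σ = 1.9731 rad → d_gc = 12547.2 km
Rhumb line: Δψ = +2.4888, q = Δφ/Δψ = 0.6685, d_rh = R√(Δφ²+q²Δλ²) = 13481.0 km
Excess = 13481.0 − 12547.2 = 933.8 ≈ 934 km

934 km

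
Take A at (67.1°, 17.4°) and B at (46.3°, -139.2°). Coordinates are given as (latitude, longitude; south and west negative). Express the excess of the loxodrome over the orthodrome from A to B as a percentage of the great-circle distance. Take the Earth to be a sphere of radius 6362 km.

31.6%

Great circle: σ = 1.1382 rad → d_gc = Rσ = 7241.0 km
Rhumb: Δφ = -0.3630, Δλ = -2.7332, Δψ = -0.6830, q = Δφ/Δψ = 0.5315 → d_rh = R√(Δφ²+q²Δλ²) = 9527.0 km
Excess = (9527.0 − 7241.0) / 7241.0 = 2286.0 / 7241.0 = 31.57% ≈ 31.6%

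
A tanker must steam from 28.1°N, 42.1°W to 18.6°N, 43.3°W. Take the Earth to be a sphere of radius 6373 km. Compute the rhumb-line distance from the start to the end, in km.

Rhumb course C = atan2(Δλ, Δψ) with Δψ = ln[tan(π/4+φ₂/2)/tan(π/4+φ₁/2)] = -0.1809, Δλ = -0.0209 → C = 186.60°
d = R·|Δφ| / |cos C| = 6373·0.16581 / 0.99336 = 1064 km

1064 km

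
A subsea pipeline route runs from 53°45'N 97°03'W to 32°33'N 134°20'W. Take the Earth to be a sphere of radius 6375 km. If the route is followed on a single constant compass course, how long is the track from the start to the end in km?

Rhumb course C = atan2(Δλ, Δψ) with Δψ = ln[tan(π/4+φ₂/2)/tan(π/4+φ₁/2)] = -0.5154, Δλ = -0.6507 → C = 231.62°
d = R·|Δφ| / |cos C| = 6375·0.37001 / 0.62088 = 3799 km

3799 km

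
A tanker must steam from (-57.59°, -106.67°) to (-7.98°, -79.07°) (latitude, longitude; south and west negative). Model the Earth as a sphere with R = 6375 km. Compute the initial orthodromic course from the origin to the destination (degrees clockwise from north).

34.5°

θ = atan2( sin Δλ·cos φ₂ ,  cos φ₁ sin φ₂ − sin φ₁ cos φ₂ cos Δλ )
  = atan2(+0.4588, +0.6665) = 34.54°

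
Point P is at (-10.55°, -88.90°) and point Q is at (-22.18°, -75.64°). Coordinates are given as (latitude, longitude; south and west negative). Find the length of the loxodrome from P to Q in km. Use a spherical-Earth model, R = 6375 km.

Δψ = ln[tan(π/4+φ₂/2)/tan(π/4+φ₁/2)] = -0.2120;  Δφ = -0.2030 rad,  Δλ = +0.2314 rad
q = Δφ/Δψ = 0.9576
d = R·√(Δφ² + q²Δλ²) = 6375·0.30052 = 1916 km

1916 km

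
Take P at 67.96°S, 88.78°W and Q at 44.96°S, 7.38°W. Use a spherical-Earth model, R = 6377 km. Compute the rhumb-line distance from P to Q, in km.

Δψ = ln[tan(π/4+φ₂/2)/tan(π/4+φ₁/2)] = +0.7557;  Δφ = +0.4014 rad,  Δλ = +1.4207 rad
q = Δφ/Δψ = 0.5312
d = R·√(Δφ² + q²Δλ²) = 6377·0.85480 = 5451 km

5451 km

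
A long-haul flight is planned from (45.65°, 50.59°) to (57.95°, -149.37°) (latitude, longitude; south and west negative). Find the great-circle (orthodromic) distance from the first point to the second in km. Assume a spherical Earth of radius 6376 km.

cos σ = sin φ₁ sin φ₂ + cos φ₁ cos φ₂ cos Δλ
      = sin(45.65°)sin(57.95°) + cos(45.65°)cos(57.95°)cos(160.04°) = 0.2574
σ = 75.083° → d = Rσ = 6376·1.31044 = 8355 km

8355 km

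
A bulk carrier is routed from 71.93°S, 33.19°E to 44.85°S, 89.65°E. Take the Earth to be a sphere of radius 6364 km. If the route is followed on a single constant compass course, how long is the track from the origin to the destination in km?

4308 km

Δψ = ln[tan(π/4+φ₂/2)/tan(π/4+φ₁/2)] = +0.9611;  Δφ = +0.4726 rad,  Δλ = +0.9854 rad
q = Δφ/Δψ = 0.4918
d = R·√(Δφ² + q²Δλ²) = 6364·0.67691 = 4308 km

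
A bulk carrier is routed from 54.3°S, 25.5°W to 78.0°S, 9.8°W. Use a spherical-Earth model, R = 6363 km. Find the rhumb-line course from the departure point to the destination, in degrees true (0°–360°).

Δψ = ln[tan(π/4+φ₂/2)/tan(π/4+φ₁/2)] = -1.1197
Δλ = +0.2740 rad (taken the short way round)
course = atan2(Δλ, Δψ) = 166.25°

166.2°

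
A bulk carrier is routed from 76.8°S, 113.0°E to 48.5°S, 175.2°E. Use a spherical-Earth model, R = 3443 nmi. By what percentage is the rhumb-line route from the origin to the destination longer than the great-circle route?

Great circle: σ = 0.6439 rad → d_gc = Rσ = 2217.1 nmi
Rhumb: Δφ = +0.4939, Δλ = +1.0856, Δψ = +1.1861, q = Δφ/Δψ = 0.4164 → d_rh = R√(Δφ²+q²Δλ²) = 2305.3 nmi
Excess = (2305.3 − 2217.1) / 2217.1 = 88.2 / 2217.1 = 3.98% ≈ 4.0%

4.0%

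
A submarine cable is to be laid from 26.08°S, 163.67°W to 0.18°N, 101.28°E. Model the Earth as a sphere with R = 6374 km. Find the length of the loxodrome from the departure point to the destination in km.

10615 km

Rhumb course C = atan2(Δλ, Δψ) with Δψ = ln[tan(π/4+φ₂/2)/tan(π/4+φ₁/2)] = +0.4749, Δλ = -1.6589 → C = 285.97°
d = R·|Δφ| / |cos C| = 6374·0.45832 / 0.27522 = 10615 km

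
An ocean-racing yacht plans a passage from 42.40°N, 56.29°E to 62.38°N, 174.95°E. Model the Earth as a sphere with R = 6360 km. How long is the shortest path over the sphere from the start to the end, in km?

Haversine: a = sin²(Δφ/2)+cos φ₁ cos φ₂ sin²(Δλ/2) = 0.28337;  σ = 2·atan2(√a,√(1−a))
σ = 64.325° → d = Rσ = 6360·1.12268 = 7140 km

7140 km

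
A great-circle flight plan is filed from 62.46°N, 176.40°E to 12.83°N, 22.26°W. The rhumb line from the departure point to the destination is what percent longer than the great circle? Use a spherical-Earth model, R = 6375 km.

24.3%

Great circle: σ = 1.8031 rad → d_gc = Rσ = 11494.8 km
Rhumb: Δφ = -0.8662, Δλ = +2.8159, Δψ = -1.1804, q = Δφ/Δψ = 0.7338 → d_rh = R√(Δφ²+q²Δλ²) = 14283.8 km
Excess = (14283.8 − 11494.8) / 11494.8 = 2789.0 / 11494.8 = 24.26% ≈ 24.3%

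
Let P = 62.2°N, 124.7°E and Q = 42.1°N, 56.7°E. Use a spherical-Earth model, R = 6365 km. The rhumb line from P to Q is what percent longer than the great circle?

Great circle: σ = 0.7631 rad → d_gc = Rσ = 4857.3 km
Rhumb: Δφ = -0.3508, Δλ = -1.1868, Δψ = -0.5849, q = Δφ/Δψ = 0.5998 → d_rh = R√(Δφ²+q²Δλ²) = 5051.0 km
Excess = (5051.0 − 4857.3) / 4857.3 = 193.7 / 4857.3 = 3.99% ≈ 4.0%

4.0%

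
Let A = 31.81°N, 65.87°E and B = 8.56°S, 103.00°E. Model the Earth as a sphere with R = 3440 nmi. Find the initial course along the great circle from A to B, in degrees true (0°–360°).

132.2°

θ = atan2( sin Δλ·cos φ₂ ,  cos φ₁ sin φ₂ − sin φ₁ cos φ₂ cos Δλ )
  = atan2(+0.5969, -0.5421) = 132.24°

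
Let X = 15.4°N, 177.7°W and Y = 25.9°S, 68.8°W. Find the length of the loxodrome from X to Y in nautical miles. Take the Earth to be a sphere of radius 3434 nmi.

Rhumb course C = atan2(Δλ, Δψ) with Δψ = ln[tan(π/4+φ₂/2)/tan(π/4+φ₁/2)] = -0.7403, Δλ = +1.9007 → C = 111.28°
d = R·|Δφ| / |cos C| = 3434·0.72082 / 0.36296 = 6820 nmi

6820 nmi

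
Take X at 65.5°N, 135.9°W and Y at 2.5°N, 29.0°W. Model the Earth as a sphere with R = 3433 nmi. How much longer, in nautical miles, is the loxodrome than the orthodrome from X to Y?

395 nmi

Great circle: cos σ = sin φ₁ sin φ₂ + cos φ₁ cos φ₂ cos Δλ,  σ = 1.6516 rad → d_gc = 5670.0 nmi
Rhumb line: Δψ = -1.4837, q = Δφ/Δψ = 0.7411, d_rh = R√(Δφ²+q²Δλ²) = 6064.9 nmi
Excess = 6064.9 − 5670.0 = 394.9 ≈ 395 nmi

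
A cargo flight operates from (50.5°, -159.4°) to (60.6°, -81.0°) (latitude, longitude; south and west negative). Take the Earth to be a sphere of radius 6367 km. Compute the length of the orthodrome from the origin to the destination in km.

cos σ = sin φ₁ sin φ₂ + cos φ₁ cos φ₂ cos Δλ
      = sin(50.50°)sin(60.60°) + cos(50.50°)cos(60.60°)cos(78.40°) = 0.7350
σ = 42.690° → d = Rσ = 6367·0.74507 = 4744 km

4744 km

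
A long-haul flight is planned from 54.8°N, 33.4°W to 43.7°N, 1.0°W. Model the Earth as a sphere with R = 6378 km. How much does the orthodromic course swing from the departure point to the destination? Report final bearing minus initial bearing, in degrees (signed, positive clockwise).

+24.9°

Initial bearing θ₁ = atan2(sin Δλ cos φ₂, cos φ₁ sin φ₂ − sin φ₁ cos φ₂ cos Δλ) = 104.55°
Final bearing θ₂ = (initial bearing from the destination back to the start) + 180° = 129.49°
Δθ = θ₂ − θ₁ = +24.9°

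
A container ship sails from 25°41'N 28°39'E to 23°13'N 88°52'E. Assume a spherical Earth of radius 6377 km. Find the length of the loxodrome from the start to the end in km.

Δψ = ln[tan(π/4+φ₂/2)/tan(π/4+φ₁/2)] = -0.0473;  Δφ = -0.0431 rad,  Δλ = +1.0510 rad
q = Δφ/Δψ = 0.9102
d = R·√(Δφ² + q²Δλ²) = 6377·0.95759 = 6107 km

6107 km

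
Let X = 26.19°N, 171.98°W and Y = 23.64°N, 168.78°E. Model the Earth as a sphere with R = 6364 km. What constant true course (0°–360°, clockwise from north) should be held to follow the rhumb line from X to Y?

Meridional parts: M(φ₁)=+0.4739, M(φ₂)=+0.4248 → ΔM = -0.0491;  Δλ = -0.3358 rad
tan C = Δλ / ΔM = +6.8421 → C = 261.68°

261.7°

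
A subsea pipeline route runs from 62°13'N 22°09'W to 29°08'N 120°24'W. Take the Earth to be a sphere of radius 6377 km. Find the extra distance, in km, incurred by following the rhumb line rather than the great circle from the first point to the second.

Great circle: cos σ = sin φ₁ sin φ₂ + cos φ₁ cos φ₂ cos Δλ,  σ = 1.1893 rad → d_gc = 7584.3 km
Rhumb line: Δψ = -0.8652, q = Δφ/Δψ = 0.6674, d_rh = R√(Δφ²+q²Δλ²) = 8174.5 km
Excess = 8174.5 − 7584.3 = 590.2 ≈ 590 km

590 km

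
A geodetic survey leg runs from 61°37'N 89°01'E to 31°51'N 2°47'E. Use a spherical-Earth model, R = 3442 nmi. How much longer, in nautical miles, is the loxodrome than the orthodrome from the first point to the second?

Great circle: cos σ = sin φ₁ sin φ₂ + cos φ₁ cos φ₂ cos Δλ,  σ = 1.0578 rad → d_gc = 3641.0 nmi
Rhumb line: Δψ = -0.7879, q = Δφ/Δψ = 0.6594, d_rh = R√(Δφ²+q²Δλ²) = 3855.7 nmi
Excess = 3855.7 − 3641.0 = 214.7 ≈ 215 nmi

215 nmi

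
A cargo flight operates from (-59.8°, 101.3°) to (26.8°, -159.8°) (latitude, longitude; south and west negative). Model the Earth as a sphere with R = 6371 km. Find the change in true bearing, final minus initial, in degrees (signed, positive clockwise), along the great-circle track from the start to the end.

Initial bearing θ₁ = atan2(sin Δλ cos φ₂, cos φ₁ sin φ₂ − sin φ₁ cos φ₂ cos Δλ) = 83.05°
Final bearing θ₂ = (initial bearing from the destination back to the start) + 180° = 34.02°
Δθ = θ₂ − θ₁ = -49.0°

-49.0°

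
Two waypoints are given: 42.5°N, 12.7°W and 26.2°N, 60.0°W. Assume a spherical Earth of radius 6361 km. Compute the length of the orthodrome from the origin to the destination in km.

4627 km

Haversine: a = sin²(Δφ/2)+cos φ₁ cos φ₂ sin²(Δλ/2) = 0.12655;  σ = 2·atan2(√a,√(1−a))
σ = 41.678° → d = Rσ = 6361·0.72741 = 4627 km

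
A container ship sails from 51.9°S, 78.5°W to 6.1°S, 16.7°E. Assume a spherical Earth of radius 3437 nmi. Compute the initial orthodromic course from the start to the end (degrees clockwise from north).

N = sin Δλ·cos φ₂ = +0.9902;  D = cos φ₁ sin φ₂ − sin φ₁ cos φ₂ cos Δλ = -0.1365
initial course = atan2(N, D) = 97.85°

97.8°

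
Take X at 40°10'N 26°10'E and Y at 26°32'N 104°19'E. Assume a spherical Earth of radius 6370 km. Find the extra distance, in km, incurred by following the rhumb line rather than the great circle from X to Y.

198 km

Great circle: cos σ = sin φ₁ sin φ₂ + cos φ₁ cos φ₂ cos Δλ,  σ = 1.1279 rad → d_gc = 7184.9 km
Rhumb line: Δψ = -0.2861, q = Δφ/Δψ = 0.8316, d_rh = R√(Δφ²+q²Δλ²) = 7383.0 km
Excess = 7383.0 − 7184.9 = 198.1 ≈ 198 km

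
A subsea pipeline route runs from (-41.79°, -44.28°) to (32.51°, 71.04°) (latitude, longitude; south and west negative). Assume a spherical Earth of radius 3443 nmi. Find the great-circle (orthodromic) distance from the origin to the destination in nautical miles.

7742 nmi

cos σ = sin φ₁ sin φ₂ + cos φ₁ cos φ₂ cos Δλ
      = sin(-41.79°)sin(32.51°) + cos(-41.79°)cos(32.51°)cos(115.32°) = -0.6271
σ = 128.833° → d = Rσ = 3443·2.24857 = 7742 nmi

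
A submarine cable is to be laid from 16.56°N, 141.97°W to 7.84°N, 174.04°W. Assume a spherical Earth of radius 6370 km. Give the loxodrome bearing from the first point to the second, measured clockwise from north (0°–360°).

254.4°

Δψ = ln[tan(π/4+φ₂/2)/tan(π/4+φ₁/2)] = -0.1559
Δλ = -0.5597 rad (taken the short way round)
course = atan2(Δλ, Δψ) = 254.44°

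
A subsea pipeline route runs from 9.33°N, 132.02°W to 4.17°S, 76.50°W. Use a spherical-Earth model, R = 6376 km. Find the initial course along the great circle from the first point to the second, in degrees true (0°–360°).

θ = atan2( sin Δλ·cos φ₂ ,  cos φ₁ sin φ₂ − sin φ₁ cos φ₂ cos Δλ )
  = atan2(+0.8221, -0.1633) = 101.23°

101.2°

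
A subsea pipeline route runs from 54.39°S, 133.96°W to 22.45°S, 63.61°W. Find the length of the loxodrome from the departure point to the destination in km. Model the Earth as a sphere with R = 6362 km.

6915 km

Δψ = ln[tan(π/4+φ₂/2)/tan(π/4+φ₁/2)] = +0.7336;  Δφ = +0.5575 rad,  Δλ = +1.2278 rad
q = Δφ/Δψ = 0.7599
d = R·√(Δφ² + q²Δλ²) = 6362·1.08692 = 6915 km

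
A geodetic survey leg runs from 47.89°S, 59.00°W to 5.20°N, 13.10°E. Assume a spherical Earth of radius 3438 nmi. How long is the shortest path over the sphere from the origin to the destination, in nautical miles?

4924 nmi

cos σ = sin φ₁ sin φ₂ + cos φ₁ cos φ₂ cos Δλ
      = sin(-47.89°)sin(5.20°) + cos(-47.89°)cos(5.20°)cos(72.10°) = 0.1380
σ = 82.067° → d = Rσ = 3438·1.43234 = 4924 nmi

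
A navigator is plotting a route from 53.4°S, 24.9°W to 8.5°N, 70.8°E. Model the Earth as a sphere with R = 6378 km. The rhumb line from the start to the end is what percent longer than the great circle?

2.8%

Great circle: σ = 1.7490 rad → d_gc = Rσ = 11154.9 km
Rhumb: Δφ = +1.0804, Δλ = +1.6703, Δψ = +1.2554, q = Δφ/Δψ = 0.8606 → d_rh = R√(Δφ²+q²Δλ²) = 11468.5 km
Excess = (11468.5 − 11154.9) / 11154.9 = 313.6 / 11154.9 = 2.81% ≈ 2.8%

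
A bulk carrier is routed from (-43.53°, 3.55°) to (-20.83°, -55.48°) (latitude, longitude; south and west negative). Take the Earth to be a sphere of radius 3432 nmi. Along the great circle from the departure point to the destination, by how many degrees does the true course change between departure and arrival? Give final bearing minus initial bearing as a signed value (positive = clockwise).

+34.2°

At departure: θ₁ = atan2(sin Δλ cos φ₂, cos φ₁ sin φ₂ − sin φ₁ cos φ₂ cos Δλ) = 275.24°
At arrival: θ₂ = atan2(sin Δλ cos φ₁, −cos φ₂ sin φ₁ + sin φ₂ cos φ₁ cos Δλ) = 309.42°
Δθ = θ₂ − θ₁ = +34.2°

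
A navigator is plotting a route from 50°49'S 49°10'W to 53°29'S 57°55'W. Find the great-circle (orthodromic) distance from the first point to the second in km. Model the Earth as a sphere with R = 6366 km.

cos σ = sin φ₁ sin φ₂ + cos φ₁ cos φ₂ cos Δλ
      = sin(-50.82°)sin(-53.48°) + cos(-50.82°)cos(-53.48°)cos(-8.75°) = 0.9945
σ = 5.989° → d = Rσ = 6366·0.10453 = 665 km

665 km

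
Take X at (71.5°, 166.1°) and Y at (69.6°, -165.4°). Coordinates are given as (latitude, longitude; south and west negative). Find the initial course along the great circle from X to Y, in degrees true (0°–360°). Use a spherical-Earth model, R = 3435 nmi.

87.6°

N = sin Δλ·cos φ₂ = +0.1663;  D = cos φ₁ sin φ₂ − sin φ₁ cos φ₂ cos Δλ = +0.0069
initial course = atan2(N, D) = 87.62°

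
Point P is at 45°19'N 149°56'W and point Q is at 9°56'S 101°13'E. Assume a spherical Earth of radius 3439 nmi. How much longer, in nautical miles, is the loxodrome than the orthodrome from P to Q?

171 nmi

Great circle: cos σ = sin φ₁ sin φ₂ + cos φ₁ cos φ₂ cos Δλ,  σ = 1.9246 rad → d_gc = 6618.6 nmi
Rhumb line: Δψ = -1.0635, q = Δφ/Δψ = 0.9068, d_rh = R√(Δφ²+q²Δλ²) = 6789.2 nmi
Excess = 6789.2 − 6618.6 = 170.6 ≈ 171 nmi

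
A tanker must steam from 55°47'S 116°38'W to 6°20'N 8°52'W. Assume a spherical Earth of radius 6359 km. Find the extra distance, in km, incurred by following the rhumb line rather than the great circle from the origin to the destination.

Great circle: cos σ = sin φ₁ sin φ₂ + cos φ₁ cos φ₂ cos Δλ,  σ = 1.8356 rad → d_gc = 11672.8 km
Rhumb line: Δψ = +1.2891, q = Δφ/Δψ = 0.8410, d_rh = R√(Δφ²+q²Δλ²) = 12194.8 km
Excess = 12194.8 − 11672.8 = 522.0 ≈ 522 km

522 km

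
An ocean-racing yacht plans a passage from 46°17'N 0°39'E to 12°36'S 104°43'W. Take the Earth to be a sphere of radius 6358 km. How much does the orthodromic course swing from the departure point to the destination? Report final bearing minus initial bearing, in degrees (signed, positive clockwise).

Initial bearing θ₁ = atan2(sin Δλ cos φ₂, cos φ₁ sin φ₂ − sin φ₁ cos φ₂ cos Δλ) = 272.20°
Final bearing θ₂ = (initial bearing from the destination back to the start) + 180° = 225.04°
Δθ = θ₂ − θ₁ = -47.2°

-47.2°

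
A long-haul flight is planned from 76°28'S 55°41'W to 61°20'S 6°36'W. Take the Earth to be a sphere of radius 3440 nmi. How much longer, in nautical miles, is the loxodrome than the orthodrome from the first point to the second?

Great circle: cos σ = sin φ₁ sin φ₂ + cos φ₁ cos φ₂ cos Δλ,  σ = 0.3856 rad → d_gc = 1326.3 nmi
Rhumb line: Δψ = +0.7671, q = Δφ/Δψ = 0.3443, d_rh = R√(Δφ²+q²Δλ²) = 1362.0 nmi
Excess = 1362.0 − 1326.3 = 35.7 ≈ 36 nmi

36 nmi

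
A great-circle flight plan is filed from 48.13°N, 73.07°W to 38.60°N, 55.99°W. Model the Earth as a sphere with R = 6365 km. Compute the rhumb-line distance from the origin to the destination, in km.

1735 km

Rhumb course C = atan2(Δλ, Δψ) with Δψ = ln[tan(π/4+φ₂/2)/tan(π/4+φ₁/2)] = -0.2295, Δλ = +0.2981 → C = 127.60°
d = R·|Δφ| / |cos C| = 6365·0.16633 / 0.61008 = 1735 km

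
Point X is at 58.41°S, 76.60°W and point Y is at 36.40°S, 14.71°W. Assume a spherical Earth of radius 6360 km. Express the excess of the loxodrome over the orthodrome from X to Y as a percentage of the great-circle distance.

Great circle: σ = 0.7896 rad → d_gc = Rσ = 5021.7 km
Rhumb: Δφ = +0.3841, Δλ = +1.0802, Δψ = +0.5798, q = Δφ/Δψ = 0.6625 → d_rh = R√(Δφ²+q²Δλ²) = 5165.9 km
Excess = (5165.9 − 5021.7) / 5021.7 = 144.2 / 5021.7 = 2.87% ≈ 2.9%

2.9%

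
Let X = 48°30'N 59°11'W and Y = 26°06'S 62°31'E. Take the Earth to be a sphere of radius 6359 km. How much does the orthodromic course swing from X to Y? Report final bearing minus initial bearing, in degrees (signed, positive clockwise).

Initial bearing θ₁ = atan2(sin Δλ cos φ₂, cos φ₁ sin φ₂ − sin φ₁ cos φ₂ cos Δλ) = 85.37°
Final bearing θ₂ = (initial bearing from the destination back to the start) + 180° = 132.65°
Δθ = θ₂ − θ₁ = +47.3°

+47.3°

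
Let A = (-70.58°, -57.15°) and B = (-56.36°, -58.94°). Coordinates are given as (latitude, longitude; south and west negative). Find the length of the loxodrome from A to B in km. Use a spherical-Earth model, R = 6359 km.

1581 km

Rhumb course C = atan2(Δλ, Δψ) with Δψ = ln[tan(π/4+φ₂/2)/tan(π/4+φ₁/2)] = +0.5691, Δλ = -0.0312 → C = 356.86°
d = R·|Δφ| / |cos C| = 6359·0.24819 / 0.99850 = 1581 km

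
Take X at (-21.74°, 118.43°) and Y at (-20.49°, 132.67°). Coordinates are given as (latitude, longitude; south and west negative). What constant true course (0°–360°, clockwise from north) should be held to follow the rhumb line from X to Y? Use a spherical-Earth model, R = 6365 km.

Δψ = ln[tan(π/4+φ₂/2)/tan(π/4+φ₁/2)] = +0.0234
Δλ = +0.2485 rad (taken the short way round)
course = atan2(Δλ, Δψ) = 84.62°

84.6°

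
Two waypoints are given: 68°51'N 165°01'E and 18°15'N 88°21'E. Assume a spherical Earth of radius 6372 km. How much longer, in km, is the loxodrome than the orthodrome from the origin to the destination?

Great circle: cos σ = sin φ₁ sin φ₂ + cos φ₁ cos φ₂ cos Δλ,  σ = 1.1906 rad → d_gc = 7586.6 km
Rhumb line: Δψ = -1.3542, q = Δφ/Δψ = 0.6521, d_rh = R√(Δφ²+q²Δλ²) = 7911.0 km
Excess = 7911.0 − 7586.6 = 324.4 ≈ 324 km

324 km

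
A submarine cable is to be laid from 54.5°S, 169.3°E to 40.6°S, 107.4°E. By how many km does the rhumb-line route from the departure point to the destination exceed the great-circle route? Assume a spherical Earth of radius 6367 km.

Great circle: cos σ = sin φ₁ sin φ₂ + cos φ₁ cos φ₂ cos Δλ,  σ = 0.7415 rad → d_gc = 4720.9 km
Rhumb line: Δψ = +0.3625, q = Δφ/Δψ = 0.6693, d_rh = R√(Δφ²+q²Δλ²) = 4856.0 km
Excess = 4856.0 − 4720.9 = 135.1 ≈ 135 km

135 km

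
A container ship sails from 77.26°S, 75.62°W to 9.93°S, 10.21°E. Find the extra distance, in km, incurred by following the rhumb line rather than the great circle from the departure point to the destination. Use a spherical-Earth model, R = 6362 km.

494 km

Great circle: cos σ = sin φ₁ sin φ₂ + cos φ₁ cos φ₂ cos Δλ,  σ = 1.3857 rad → d_gc = 8816.1 km
Rhumb line: Δψ = +2.0183, q = Δφ/Δψ = 0.5822, d_rh = R√(Δφ²+q²Δλ²) = 9310.4 km
Excess = 9310.4 − 8816.1 = 494.3 ≈ 494 km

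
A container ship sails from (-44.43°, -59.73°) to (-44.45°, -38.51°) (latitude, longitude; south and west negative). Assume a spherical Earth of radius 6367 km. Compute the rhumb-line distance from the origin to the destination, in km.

1684 km

Δψ = ln[tan(π/4+φ₂/2)/tan(π/4+φ₁/2)] = -0.0005;  Δφ = -0.0003 rad,  Δλ = +0.3704 rad
q = Δφ/Δψ = 0.7140
d = R·√(Δφ² + q²Δλ²) = 6367·0.26443 = 1684 km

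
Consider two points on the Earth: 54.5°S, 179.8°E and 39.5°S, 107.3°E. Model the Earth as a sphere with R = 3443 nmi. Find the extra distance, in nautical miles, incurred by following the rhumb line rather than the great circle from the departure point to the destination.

118 nmi

Great circle: cos σ = sin φ₁ sin φ₂ + cos φ₁ cos φ₂ cos Δλ,  σ = 0.8598 rad → d_gc = 2960.3 nmi
Rhumb line: Δψ = +0.3876, q = Δφ/Δψ = 0.6755, d_rh = R√(Δφ²+q²Δλ²) = 3077.9 nmi
Excess = 3077.9 − 2960.3 = 117.6 ≈ 118 nmi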